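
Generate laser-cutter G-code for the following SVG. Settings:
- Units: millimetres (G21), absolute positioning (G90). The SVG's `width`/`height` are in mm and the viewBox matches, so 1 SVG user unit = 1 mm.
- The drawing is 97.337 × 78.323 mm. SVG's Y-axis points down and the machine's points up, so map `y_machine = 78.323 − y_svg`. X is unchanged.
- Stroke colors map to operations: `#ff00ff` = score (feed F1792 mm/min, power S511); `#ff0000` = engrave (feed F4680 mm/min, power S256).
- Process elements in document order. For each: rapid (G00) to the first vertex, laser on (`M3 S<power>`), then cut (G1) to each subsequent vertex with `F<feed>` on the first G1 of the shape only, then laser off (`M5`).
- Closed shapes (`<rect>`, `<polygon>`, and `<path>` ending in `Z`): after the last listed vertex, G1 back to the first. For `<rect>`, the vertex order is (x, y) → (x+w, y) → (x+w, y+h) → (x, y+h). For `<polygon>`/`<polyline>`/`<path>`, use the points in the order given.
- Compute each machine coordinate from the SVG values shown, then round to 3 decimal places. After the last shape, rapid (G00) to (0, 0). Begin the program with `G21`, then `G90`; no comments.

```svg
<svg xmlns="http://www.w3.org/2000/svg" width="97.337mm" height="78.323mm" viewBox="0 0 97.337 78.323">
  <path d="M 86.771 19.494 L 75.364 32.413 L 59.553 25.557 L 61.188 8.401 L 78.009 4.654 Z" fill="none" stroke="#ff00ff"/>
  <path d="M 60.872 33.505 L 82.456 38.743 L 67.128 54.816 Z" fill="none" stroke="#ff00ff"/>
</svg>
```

1 u = 1 mm; y_m = 78.323 − y.

[1] `<path>` regular polygon, #ff00ff→score S511 F1792: (86.771,58.829) → (75.364,45.910) → (59.553,52.766) → (61.188,69.922) → (78.009,73.669) → (86.771,58.829) (closed)

[2] `<path>` regular polygon, #ff00ff→score S511 F1792: (60.872,44.818) → (82.456,39.580) → (67.128,23.507) → (60.872,44.818) (closed)

G21
G90
G00 X86.771 Y58.829
M3 S511
G1 X75.364 Y45.910 F1792
G1 X59.553 Y52.766
G1 X61.188 Y69.922
G1 X78.009 Y73.669
G1 X86.771 Y58.829
M5
G00 X60.872 Y44.818
M3 S511
G1 X82.456 Y39.580 F1792
G1 X67.128 Y23.507
G1 X60.872 Y44.818
M5
G00 X0.000 Y0.000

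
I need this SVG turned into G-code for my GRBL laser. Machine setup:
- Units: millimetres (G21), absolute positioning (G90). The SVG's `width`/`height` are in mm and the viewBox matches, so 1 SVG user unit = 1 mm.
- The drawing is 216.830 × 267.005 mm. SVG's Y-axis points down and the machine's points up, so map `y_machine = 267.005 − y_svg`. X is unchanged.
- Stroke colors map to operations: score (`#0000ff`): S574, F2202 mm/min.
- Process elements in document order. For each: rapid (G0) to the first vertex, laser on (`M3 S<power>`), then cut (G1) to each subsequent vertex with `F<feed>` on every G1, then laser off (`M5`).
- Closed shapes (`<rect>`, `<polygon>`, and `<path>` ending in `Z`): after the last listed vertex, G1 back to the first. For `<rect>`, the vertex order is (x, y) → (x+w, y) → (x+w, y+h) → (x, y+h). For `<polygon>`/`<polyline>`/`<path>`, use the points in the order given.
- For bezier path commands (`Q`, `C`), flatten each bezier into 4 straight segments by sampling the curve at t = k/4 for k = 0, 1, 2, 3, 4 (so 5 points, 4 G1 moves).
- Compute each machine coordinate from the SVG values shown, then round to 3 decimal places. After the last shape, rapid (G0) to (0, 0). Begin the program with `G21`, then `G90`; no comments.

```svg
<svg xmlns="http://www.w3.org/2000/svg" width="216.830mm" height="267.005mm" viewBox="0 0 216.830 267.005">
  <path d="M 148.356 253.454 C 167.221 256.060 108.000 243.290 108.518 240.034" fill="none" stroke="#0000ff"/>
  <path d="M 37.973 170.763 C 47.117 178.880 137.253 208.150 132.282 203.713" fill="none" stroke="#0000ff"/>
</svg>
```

G21
G90
G0 X148.356 Y13.551
M3 S574
G1 X150.017 Y14.091 F2202
G1 X135.317 Y18.063 F2202
G1 X117.177 Y23.134 F2202
G1 X108.518 Y26.971 F2202
M5
G0 X37.973 Y96.242
M3 S574
G1 X57.265 Y87.045 F2202
G1 X90.421 Y75.059 F2202
G1 X120.929 Y65.427 F2202
G1 X132.282 Y63.292 F2202
M5
G0 X0.000 Y0.000

Since the viewBox matches the mm dimensions, user units are millimetres directly. The only transform is the Y-flip y_m = 267.005 − y_svg.

Shape 1 is a cubic bezier drawn with `<path>`. Its stroke #0000ff means score at S574, F2202. After flipping Y the toolpath is (148.356,13.551) → (150.017,14.091) → (135.317,18.063) → (117.177,23.134) → (108.518,26.971).

Shape 2 is a cubic bezier drawn with `<path>`. Its stroke #0000ff means score at S574, F2202. After flipping Y the toolpath is (37.973,96.242) → (57.265,87.045) → (90.421,75.059) → (120.929,65.427) → (132.282,63.292).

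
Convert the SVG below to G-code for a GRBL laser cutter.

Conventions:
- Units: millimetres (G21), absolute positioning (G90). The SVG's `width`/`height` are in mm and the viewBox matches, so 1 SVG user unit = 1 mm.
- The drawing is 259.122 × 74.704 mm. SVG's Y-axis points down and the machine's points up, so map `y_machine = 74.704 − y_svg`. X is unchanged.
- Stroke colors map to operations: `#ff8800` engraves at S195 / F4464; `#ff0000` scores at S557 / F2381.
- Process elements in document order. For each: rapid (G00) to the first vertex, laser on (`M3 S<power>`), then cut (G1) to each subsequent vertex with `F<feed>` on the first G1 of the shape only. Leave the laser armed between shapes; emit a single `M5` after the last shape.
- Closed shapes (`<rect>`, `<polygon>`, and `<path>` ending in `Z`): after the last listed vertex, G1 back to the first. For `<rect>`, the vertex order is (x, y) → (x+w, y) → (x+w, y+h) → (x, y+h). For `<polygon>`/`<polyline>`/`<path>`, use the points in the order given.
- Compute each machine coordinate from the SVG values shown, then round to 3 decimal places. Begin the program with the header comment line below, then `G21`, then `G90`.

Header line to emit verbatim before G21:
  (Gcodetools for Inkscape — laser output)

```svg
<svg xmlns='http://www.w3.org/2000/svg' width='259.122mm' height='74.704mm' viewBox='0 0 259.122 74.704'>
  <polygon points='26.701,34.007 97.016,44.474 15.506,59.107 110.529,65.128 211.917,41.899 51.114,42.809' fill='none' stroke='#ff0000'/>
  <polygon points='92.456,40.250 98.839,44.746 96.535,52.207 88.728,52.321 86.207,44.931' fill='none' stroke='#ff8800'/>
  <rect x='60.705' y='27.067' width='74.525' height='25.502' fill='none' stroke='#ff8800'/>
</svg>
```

Since the viewBox matches the mm dimensions, user units are millimetres directly. The only transform is the Y-flip y_m = 74.704 − y_svg.

Shape 1 is a closed polygon drawn with `<polygon>`. Its stroke #ff0000 means score at S557, F2381. After flipping Y the toolpath is (26.701,40.697) → (97.016,30.230) → (15.506,15.597) → (110.529,9.576) → (211.917,32.805) → (51.114,31.895) → (26.701,40.697), returning to the start.

Shape 2 is a regular polygon drawn with `<polygon>`. Its stroke #ff8800 means engrave at S195, F4464. After flipping Y the toolpath is (92.456,34.454) → (98.839,29.958) → (96.535,22.497) → (88.728,22.383) → (86.207,29.773) → (92.456,34.454), returning to the start.

Shape 3 is a rectangle drawn with `<rect>`. Its stroke #ff8800 means engrave at S195, F4464. After flipping Y the toolpath is (60.705,47.637) → (135.230,47.637) → (135.230,22.135) → (60.705,22.135) → (60.705,47.637), returning to the start.

(Gcodetools for Inkscape — laser output)
G21
G90
G00 X26.701 Y40.697
M3 S557
G1 X97.016 Y30.230 F2381
G1 X15.506 Y15.597
G1 X110.529 Y9.576
G1 X211.917 Y32.805
G1 X51.114 Y31.895
G1 X26.701 Y40.697
G00 X92.456 Y34.454
M3 S195
G1 X98.839 Y29.958 F4464
G1 X96.535 Y22.497
G1 X88.728 Y22.383
G1 X86.207 Y29.773
G1 X92.456 Y34.454
G00 X60.705 Y47.637
M3 S195
G1 X135.230 Y47.637 F4464
G1 X135.230 Y22.135
G1 X60.705 Y22.135
G1 X60.705 Y47.637
M5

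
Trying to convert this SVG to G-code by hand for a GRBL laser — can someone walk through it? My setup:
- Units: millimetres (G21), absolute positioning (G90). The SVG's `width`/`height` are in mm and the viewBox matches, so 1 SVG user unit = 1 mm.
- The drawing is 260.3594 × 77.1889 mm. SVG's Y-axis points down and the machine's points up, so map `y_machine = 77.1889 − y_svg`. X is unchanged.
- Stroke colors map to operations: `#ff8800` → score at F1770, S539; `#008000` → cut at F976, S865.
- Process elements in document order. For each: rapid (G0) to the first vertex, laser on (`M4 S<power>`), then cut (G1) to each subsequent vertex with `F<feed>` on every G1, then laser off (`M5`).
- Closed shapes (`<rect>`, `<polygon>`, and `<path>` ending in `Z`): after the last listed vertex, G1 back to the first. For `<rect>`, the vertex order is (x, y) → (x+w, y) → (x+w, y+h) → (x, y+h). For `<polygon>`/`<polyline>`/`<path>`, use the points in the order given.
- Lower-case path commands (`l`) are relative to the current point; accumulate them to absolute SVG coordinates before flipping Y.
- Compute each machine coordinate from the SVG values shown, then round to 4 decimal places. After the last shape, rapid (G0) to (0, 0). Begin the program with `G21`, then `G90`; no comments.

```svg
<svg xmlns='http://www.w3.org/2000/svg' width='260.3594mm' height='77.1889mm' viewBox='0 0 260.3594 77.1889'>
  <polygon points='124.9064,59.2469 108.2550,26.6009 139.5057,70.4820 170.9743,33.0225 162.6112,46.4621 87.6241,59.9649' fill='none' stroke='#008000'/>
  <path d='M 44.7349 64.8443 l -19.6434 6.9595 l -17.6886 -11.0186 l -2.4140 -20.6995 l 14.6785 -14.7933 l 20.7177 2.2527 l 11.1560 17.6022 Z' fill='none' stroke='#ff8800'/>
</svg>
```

viewBox `0 0 260.3594 77.1889` with mm width/height → 1 unit = 1 mm. Flip: y_m = 77.1889 − y_svg.

**Shape 1** — `<polygon>` closed polygon, stroke `#008000` → cut (S865, F976). Machine vertices: (124.9064,17.9420) → (108.2550,50.5880) → (139.5057,6.7069) → (170.9743,44.1664) → (162.6112,30.7268) → (87.6241,17.2240) → (124.9064,17.9420). Closed: final G1 returns to the first vertex.

**Shape 2** — `<path>` regular polygon, stroke `#ff8800` → score (S539, F1770). Machine vertices: (44.7349,12.3446) → (25.0915,5.3851) → (7.4029,16.4037) → (4.9889,37.1032) → (19.6674,51.8965) → (40.3851,49.6438) → (51.5411,32.0416) → (44.7349,12.3446). Closed: final G1 returns to the first vertex.

G21
G90
G0 X124.9064 Y17.9420
M4 S865
G1 X108.2550 Y50.5880 F976
G1 X139.5057 Y6.7069 F976
G1 X170.9743 Y44.1664 F976
G1 X162.6112 Y30.7268 F976
G1 X87.6241 Y17.2240 F976
G1 X124.9064 Y17.9420 F976
M5
G0 X44.7349 Y12.3446
M4 S539
G1 X25.0915 Y5.3851 F1770
G1 X7.4029 Y16.4037 F1770
G1 X4.9889 Y37.1032 F1770
G1 X19.6674 Y51.8965 F1770
G1 X40.3851 Y49.6438 F1770
G1 X51.5411 Y32.0416 F1770
G1 X44.7349 Y12.3446 F1770
M5
G0 X0.0000 Y0.0000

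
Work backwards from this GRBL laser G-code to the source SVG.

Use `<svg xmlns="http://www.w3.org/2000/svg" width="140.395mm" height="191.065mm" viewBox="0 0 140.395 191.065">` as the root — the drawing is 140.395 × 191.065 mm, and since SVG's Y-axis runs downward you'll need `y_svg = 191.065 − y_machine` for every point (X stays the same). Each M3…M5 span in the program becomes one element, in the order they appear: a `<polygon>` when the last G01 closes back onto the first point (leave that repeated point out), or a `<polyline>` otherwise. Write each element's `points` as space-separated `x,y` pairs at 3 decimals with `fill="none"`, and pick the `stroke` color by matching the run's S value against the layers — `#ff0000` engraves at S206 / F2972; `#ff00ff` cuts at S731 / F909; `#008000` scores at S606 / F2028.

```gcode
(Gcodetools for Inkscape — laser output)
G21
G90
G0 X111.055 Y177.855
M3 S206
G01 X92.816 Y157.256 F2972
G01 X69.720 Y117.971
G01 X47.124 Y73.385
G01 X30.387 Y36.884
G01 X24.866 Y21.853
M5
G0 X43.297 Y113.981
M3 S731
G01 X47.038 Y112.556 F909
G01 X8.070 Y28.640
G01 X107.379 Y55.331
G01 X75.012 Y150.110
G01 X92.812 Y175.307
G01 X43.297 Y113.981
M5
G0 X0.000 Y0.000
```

<svg xmlns="http://www.w3.org/2000/svg" width="140.395mm" height="191.065mm" viewBox="0 0 140.395 191.065">
  <polyline points="111.055,13.210 92.816,33.809 69.720,73.094 47.124,117.680 30.387,154.181 24.866,169.212" fill="none" stroke="#ff0000"/>
  <polygon points="43.297,77.084 47.038,78.509 8.070,162.425 107.379,135.734 75.012,40.955 92.812,15.758" fill="none" stroke="#ff00ff"/>
</svg>

Each laser-on run becomes one SVG element. Flip Y back into SVG space with y_svg = 191.065 − y_machine.

Run 1: S206 ⇒ engrave layer `#ff0000`. The run is open, so emit a `<polyline>` with points (Y-flipped): 111.055,13.210 92.816,33.809 69.720,73.094 47.124,117.680 30.387,154.181 24.866,169.212.

Run 2: power S731 maps to stroke `#ff00ff` (cut). The run returns to its start, so emit a `<polygon>` with points (Y-flipped): 43.297,77.084 47.038,78.509 8.070,162.425 107.379,135.734 75.012,40.955 92.812,15.758.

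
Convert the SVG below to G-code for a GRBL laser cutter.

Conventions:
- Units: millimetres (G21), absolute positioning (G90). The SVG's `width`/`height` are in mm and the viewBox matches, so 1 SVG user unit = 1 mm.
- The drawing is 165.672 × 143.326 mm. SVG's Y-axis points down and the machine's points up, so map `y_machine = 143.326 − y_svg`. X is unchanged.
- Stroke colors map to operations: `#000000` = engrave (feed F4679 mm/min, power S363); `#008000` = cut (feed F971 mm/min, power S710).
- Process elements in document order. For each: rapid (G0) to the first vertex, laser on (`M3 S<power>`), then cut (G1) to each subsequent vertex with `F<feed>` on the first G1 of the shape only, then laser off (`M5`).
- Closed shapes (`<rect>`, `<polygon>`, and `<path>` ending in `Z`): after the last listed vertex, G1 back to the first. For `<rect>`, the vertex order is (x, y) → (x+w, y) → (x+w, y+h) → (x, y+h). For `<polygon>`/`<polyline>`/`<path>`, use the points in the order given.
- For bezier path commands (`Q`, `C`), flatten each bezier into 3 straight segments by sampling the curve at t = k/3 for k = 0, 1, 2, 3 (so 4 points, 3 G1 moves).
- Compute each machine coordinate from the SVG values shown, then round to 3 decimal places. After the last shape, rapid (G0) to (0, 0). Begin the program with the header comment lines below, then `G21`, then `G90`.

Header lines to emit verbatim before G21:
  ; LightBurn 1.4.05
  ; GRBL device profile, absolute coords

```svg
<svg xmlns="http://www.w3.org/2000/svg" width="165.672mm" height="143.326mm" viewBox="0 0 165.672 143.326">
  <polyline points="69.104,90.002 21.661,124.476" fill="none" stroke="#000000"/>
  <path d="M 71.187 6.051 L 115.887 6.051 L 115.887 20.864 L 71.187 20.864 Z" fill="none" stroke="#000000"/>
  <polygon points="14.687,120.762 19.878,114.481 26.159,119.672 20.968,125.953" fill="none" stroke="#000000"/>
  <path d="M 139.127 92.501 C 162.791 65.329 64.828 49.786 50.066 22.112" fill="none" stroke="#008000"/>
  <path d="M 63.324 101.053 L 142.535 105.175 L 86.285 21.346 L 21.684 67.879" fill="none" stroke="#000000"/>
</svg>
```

viewBox `0 0 165.672 143.326` with mm width/height → 1 unit = 1 mm. Flip: y_m = 143.326 − y_svg.

**Shape 1** — `<polyline>` line segment, stroke `#000000` → engrave (S363, F4679). Machine vertices: (69.104,53.324) → (21.661,18.850). Open path.

**Shape 2** — `<path>` rectangle, stroke `#000000` → engrave (S363, F4679). Machine vertices: (71.187,137.275) → (115.887,137.275) → (115.887,122.462) → (71.187,122.462) → (71.187,137.275). Closed: final G1 returns to the first vertex.

**Shape 3** — `<polygon>` regular polygon, stroke `#000000` → engrave (S363, F4679). Machine vertices: (14.687,22.564) → (19.878,28.845) → (26.159,23.654) → (20.968,17.373) → (14.687,22.564). Closed: final G1 returns to the first vertex.

**Shape 4** — `<path>` cubic bezier, stroke `#008000` → cut (S710, F971). Control points (SVG): P0=(139.127,92.501), P1=(162.791,65.329), P2=(64.828,49.786), P3=(50.066,22.112); sampled at t=k/3. Machine vertices: (139.127,50.825) → (129.835,75.001) → (84.975,96.704) → (50.066,121.214). Open path.

**Shape 5** — `<path>` open polyline, stroke `#000000` → engrave (S363, F4679). Machine vertices: (63.324,42.273) → (142.535,38.151) → (86.285,121.980) → (21.684,75.447). Open path.

; LightBurn 1.4.05
; GRBL device profile, absolute coords
G21
G90
G0 X69.104 Y53.324
M3 S363
G1 X21.661 Y18.850 F4679
M5
G0 X71.187 Y137.275
M3 S363
G1 X115.887 Y137.275 F4679
G1 X115.887 Y122.462
G1 X71.187 Y122.462
G1 X71.187 Y137.275
M5
G0 X14.687 Y22.564
M3 S363
G1 X19.878 Y28.845 F4679
G1 X26.159 Y23.654
G1 X20.968 Y17.373
G1 X14.687 Y22.564
M5
G0 X139.127 Y50.825
M3 S710
G1 X129.835 Y75.001 F971
G1 X84.975 Y96.704
G1 X50.066 Y121.214
M5
G0 X63.324 Y42.273
M3 S363
G1 X142.535 Y38.151 F4679
G1 X86.285 Y121.980
G1 X21.684 Y75.447
M5
G0 X0.000 Y0.000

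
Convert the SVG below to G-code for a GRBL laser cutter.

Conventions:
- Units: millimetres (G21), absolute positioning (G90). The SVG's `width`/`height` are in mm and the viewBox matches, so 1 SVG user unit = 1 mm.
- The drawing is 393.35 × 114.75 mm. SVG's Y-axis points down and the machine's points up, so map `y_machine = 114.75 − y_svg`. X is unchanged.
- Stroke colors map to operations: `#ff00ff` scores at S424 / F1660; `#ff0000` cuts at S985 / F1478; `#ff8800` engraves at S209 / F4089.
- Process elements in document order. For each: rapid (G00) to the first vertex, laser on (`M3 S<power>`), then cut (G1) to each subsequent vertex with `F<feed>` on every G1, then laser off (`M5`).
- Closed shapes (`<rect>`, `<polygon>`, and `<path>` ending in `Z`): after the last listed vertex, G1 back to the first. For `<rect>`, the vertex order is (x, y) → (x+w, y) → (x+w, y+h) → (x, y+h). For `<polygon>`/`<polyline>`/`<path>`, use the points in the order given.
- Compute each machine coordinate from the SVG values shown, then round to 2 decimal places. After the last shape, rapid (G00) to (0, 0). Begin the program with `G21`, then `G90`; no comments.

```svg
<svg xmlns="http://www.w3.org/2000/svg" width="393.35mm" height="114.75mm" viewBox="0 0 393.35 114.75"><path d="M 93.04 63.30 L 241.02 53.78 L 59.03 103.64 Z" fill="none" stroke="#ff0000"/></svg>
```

Since the viewBox matches the mm dimensions, user units are millimetres directly. The only transform is the Y-flip y_m = 114.75 − y_svg.

Shape 1 is a closed polygon drawn with `<path>`. Its stroke #ff0000 means cut at S985, F1478. After flipping Y the toolpath is (93.04,51.45) → (241.02,60.97) → (59.03,11.11) → (93.04,51.45), returning to the start.

G21
G90
G00 X93.04 Y51.45
M3 S985
G1 X241.02 Y60.97 F1478
G1 X59.03 Y11.11 F1478
G1 X93.04 Y51.45 F1478
M5
G00 X0.00 Y0.00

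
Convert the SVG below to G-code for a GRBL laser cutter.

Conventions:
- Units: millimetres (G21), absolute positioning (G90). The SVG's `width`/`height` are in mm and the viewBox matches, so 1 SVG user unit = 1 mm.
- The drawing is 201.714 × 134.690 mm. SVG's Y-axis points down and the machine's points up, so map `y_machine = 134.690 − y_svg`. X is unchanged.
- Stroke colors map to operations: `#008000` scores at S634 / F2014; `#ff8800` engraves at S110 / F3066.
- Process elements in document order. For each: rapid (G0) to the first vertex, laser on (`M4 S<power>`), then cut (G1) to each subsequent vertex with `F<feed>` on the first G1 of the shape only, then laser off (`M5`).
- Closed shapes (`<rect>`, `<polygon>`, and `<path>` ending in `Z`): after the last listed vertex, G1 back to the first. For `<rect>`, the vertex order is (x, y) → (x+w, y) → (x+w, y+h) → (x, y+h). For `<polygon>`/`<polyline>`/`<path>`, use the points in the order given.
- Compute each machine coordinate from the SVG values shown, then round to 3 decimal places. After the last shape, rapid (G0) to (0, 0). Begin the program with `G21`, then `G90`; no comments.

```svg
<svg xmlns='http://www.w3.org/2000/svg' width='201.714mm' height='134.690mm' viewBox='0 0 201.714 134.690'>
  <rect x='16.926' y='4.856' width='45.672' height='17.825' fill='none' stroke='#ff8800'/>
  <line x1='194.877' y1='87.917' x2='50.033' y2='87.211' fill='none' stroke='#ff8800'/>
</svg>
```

G21
G90
G0 X16.926 Y129.834
M4 S110
G1 X62.598 Y129.834 F3066
G1 X62.598 Y112.009
G1 X16.926 Y112.009
G1 X16.926 Y129.834
M5
G0 X194.877 Y46.773
M4 S110
G1 X50.033 Y47.479 F3066
M5
G0 X0.000 Y0.000

Since the viewBox matches the mm dimensions, user units are millimetres directly. The only transform is the Y-flip y_m = 134.690 − y_svg.

Shape 1 is a rectangle drawn with `<rect>`. Its stroke #ff8800 means engrave at S110, F3066. After flipping Y the toolpath is (16.926,129.834) → (62.598,129.834) → (62.598,112.009) → (16.926,112.009) → (16.926,129.834), returning to the start.

Shape 2 is a line segment drawn with `<line>`. Its stroke #ff8800 means engrave at S110, F3066. After flipping Y the toolpath is (194.877,46.773) → (50.033,47.479).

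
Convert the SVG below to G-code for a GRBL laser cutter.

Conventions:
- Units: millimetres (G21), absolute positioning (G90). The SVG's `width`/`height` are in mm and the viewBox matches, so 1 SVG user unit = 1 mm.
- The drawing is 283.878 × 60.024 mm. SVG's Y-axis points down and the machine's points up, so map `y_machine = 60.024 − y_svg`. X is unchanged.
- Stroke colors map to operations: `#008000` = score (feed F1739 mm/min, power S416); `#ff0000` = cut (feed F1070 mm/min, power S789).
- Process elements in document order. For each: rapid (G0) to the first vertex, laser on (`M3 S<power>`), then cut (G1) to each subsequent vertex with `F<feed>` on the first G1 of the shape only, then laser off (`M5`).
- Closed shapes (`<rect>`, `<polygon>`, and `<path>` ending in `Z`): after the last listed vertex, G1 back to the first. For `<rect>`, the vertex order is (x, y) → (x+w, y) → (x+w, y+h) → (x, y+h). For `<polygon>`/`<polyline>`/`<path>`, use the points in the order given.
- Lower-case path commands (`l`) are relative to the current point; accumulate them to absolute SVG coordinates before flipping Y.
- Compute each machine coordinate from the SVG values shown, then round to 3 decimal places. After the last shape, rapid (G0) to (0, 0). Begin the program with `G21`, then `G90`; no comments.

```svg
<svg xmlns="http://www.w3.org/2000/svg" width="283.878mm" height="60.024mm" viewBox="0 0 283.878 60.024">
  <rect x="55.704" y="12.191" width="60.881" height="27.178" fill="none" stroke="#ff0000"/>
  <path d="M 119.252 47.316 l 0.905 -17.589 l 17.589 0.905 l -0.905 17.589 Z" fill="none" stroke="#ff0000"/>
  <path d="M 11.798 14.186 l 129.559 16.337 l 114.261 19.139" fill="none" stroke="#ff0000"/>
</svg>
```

Since the viewBox matches the mm dimensions, user units are millimetres directly. The only transform is the Y-flip y_m = 60.024 − y_svg.

Shape 1 is a rectangle drawn with `<rect>`. Its stroke #ff0000 means cut at S789, F1070. After flipping Y the toolpath is (55.704,47.833) → (116.585,47.833) → (116.585,20.655) → (55.704,20.655) → (55.704,47.833), returning to the start.

Shape 2 is a regular polygon drawn with `<path>`. Its stroke #ff0000 means cut at S789, F1070. After flipping Y the toolpath is (119.252,12.708) → (120.157,30.297) → (137.746,29.392) → (136.841,11.803) → (119.252,12.708), returning to the start.

Shape 3 is a open polyline drawn with `<path>`. Its stroke #ff0000 means cut at S789, F1070. After flipping Y the toolpath is (11.798,45.838) → (141.357,29.501) → (255.618,10.362).

G21
G90
G0 X55.704 Y47.833
M3 S789
G1 X116.585 Y47.833 F1070
G1 X116.585 Y20.655
G1 X55.704 Y20.655
G1 X55.704 Y47.833
M5
G0 X119.252 Y12.708
M3 S789
G1 X120.157 Y30.297 F1070
G1 X137.746 Y29.392
G1 X136.841 Y11.803
G1 X119.252 Y12.708
M5
G0 X11.798 Y45.838
M3 S789
G1 X141.357 Y29.501 F1070
G1 X255.618 Y10.362
M5
G0 X0.000 Y0.000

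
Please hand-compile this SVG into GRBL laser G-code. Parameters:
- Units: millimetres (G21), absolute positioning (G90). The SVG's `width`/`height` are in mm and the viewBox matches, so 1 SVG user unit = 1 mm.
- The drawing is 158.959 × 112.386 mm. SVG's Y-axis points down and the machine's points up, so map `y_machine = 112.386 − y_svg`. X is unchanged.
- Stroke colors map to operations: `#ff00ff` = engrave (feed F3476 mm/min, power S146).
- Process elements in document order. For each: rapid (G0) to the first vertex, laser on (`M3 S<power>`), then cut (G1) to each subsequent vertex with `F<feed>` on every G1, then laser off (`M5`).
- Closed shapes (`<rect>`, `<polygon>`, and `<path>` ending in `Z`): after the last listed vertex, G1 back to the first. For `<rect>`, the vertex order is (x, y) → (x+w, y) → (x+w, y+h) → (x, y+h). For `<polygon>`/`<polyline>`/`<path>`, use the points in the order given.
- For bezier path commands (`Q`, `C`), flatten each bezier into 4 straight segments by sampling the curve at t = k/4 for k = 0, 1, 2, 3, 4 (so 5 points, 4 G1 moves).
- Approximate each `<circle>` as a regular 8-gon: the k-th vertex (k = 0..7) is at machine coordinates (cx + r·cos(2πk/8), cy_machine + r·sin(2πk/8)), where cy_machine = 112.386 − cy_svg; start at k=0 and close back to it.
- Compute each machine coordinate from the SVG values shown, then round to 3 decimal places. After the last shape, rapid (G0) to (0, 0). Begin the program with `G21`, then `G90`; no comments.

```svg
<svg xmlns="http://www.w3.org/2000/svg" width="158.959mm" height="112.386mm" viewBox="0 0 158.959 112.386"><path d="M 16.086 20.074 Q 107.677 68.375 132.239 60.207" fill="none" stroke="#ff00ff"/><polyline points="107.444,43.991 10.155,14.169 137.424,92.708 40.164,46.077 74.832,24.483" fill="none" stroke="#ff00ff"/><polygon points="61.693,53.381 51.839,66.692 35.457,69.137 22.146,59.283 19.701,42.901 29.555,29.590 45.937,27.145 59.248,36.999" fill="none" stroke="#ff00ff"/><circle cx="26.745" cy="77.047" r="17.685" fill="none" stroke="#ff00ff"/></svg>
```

Since the viewBox matches the mm dimensions, user units are millimetres directly. The only transform is the Y-flip y_m = 112.386 − y_svg.

Shape 1 is a quadratic bezier drawn with `<path>`. Its stroke #ff00ff means engrave at S146, F3476. After flipping Y the toolpath is (16.086,92.312) → (57.692,71.691) → (90.920,58.128) → (115.769,51.624) → (132.239,52.179).

Shape 2 is a open polyline drawn with `<polyline>`. Its stroke #ff00ff means engrave at S146, F3476. After flipping Y the toolpath is (107.444,68.395) → (10.155,98.217) → (137.424,19.678) → (40.164,66.309) → (74.832,87.903).

Shape 3 is a regular polygon drawn with `<polygon>`. Its stroke #ff00ff means engrave at S146, F3476. After flipping Y the toolpath is (61.693,59.005) → (51.839,45.694) → (35.457,43.249) → (22.146,53.103) → (19.701,69.485) → (29.555,82.796) → (45.937,85.241) → (59.248,75.387) → (61.693,59.005), returning to the start.

Shape 4 is a circle drawn with `<circle>`. Its stroke #ff00ff means engrave at S146, F3476. After flipping Y the toolpath is (44.430,35.339) → (39.250,47.844) → (26.745,53.024) → (14.240,47.844) → (9.060,35.339) → (14.240,22.834) → (26.745,17.654) → (39.250,22.834) → (44.430,35.339), returning to the start.

G21
G90
G0 X16.086 Y92.312
M3 S146
G1 X57.692 Y71.691 F3476
G1 X90.920 Y58.128 F3476
G1 X115.769 Y51.624 F3476
G1 X132.239 Y52.179 F3476
M5
G0 X107.444 Y68.395
M3 S146
G1 X10.155 Y98.217 F3476
G1 X137.424 Y19.678 F3476
G1 X40.164 Y66.309 F3476
G1 X74.832 Y87.903 F3476
M5
G0 X61.693 Y59.005
M3 S146
G1 X51.839 Y45.694 F3476
G1 X35.457 Y43.249 F3476
G1 X22.146 Y53.103 F3476
G1 X19.701 Y69.485 F3476
G1 X29.555 Y82.796 F3476
G1 X45.937 Y85.241 F3476
G1 X59.248 Y75.387 F3476
G1 X61.693 Y59.005 F3476
M5
G0 X44.430 Y35.339
M3 S146
G1 X39.250 Y47.844 F3476
G1 X26.745 Y53.024 F3476
G1 X14.240 Y47.844 F3476
G1 X9.060 Y35.339 F3476
G1 X14.240 Y22.834 F3476
G1 X26.745 Y17.654 F3476
G1 X39.250 Y22.834 F3476
G1 X44.430 Y35.339 F3476
M5
G0 X0.000 Y0.000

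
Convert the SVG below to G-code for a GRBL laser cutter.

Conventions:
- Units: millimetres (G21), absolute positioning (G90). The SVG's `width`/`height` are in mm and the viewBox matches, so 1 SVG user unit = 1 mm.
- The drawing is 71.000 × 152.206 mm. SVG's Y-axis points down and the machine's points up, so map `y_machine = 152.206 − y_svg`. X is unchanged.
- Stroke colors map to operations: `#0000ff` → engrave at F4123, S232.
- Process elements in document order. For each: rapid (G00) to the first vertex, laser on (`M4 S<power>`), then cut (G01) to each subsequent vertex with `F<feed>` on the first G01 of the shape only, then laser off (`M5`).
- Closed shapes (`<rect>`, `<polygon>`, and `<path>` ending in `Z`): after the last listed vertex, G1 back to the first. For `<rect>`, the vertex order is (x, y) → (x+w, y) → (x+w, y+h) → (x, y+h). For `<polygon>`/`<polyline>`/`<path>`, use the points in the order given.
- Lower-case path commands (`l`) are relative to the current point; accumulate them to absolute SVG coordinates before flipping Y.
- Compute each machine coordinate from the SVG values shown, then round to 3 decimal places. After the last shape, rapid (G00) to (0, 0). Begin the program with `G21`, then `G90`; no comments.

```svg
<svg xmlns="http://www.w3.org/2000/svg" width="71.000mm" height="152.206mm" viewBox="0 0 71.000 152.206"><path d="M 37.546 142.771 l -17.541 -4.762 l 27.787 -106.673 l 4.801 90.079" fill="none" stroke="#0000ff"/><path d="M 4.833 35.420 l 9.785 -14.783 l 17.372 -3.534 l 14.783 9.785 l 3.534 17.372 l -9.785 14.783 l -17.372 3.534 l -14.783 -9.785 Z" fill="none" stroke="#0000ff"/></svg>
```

G21
G90
G00 X37.546 Y9.435
M4 S232
G01 X20.005 Y14.197 F4123
G01 X47.792 Y120.870
G01 X52.593 Y30.791
M5
G00 X4.833 Y116.786
M4 S232
G01 X14.618 Y131.569 F4123
G01 X31.990 Y135.103
G01 X46.773 Y125.318
G01 X50.307 Y107.946
G01 X40.522 Y93.163
G01 X23.150 Y89.629
G01 X8.367 Y99.414
G01 X4.833 Y116.786
M5
G00 X0.000 Y0.000

1 u = 1 mm; y_m = 152.206 − y.

[1] `<path>` open polyline, #0000ff→engrave S232 F4123: (37.546,9.435) → (20.005,14.197) → (47.792,120.870) → (52.593,30.791)

[2] `<path>` regular polygon, #0000ff→engrave S232 F4123: (4.833,116.786) → (14.618,131.569) → (31.990,135.103) → (46.773,125.318) → (50.307,107.946) → (40.522,93.163) → (23.150,89.629) → (8.367,99.414) → (4.833,116.786) (closed)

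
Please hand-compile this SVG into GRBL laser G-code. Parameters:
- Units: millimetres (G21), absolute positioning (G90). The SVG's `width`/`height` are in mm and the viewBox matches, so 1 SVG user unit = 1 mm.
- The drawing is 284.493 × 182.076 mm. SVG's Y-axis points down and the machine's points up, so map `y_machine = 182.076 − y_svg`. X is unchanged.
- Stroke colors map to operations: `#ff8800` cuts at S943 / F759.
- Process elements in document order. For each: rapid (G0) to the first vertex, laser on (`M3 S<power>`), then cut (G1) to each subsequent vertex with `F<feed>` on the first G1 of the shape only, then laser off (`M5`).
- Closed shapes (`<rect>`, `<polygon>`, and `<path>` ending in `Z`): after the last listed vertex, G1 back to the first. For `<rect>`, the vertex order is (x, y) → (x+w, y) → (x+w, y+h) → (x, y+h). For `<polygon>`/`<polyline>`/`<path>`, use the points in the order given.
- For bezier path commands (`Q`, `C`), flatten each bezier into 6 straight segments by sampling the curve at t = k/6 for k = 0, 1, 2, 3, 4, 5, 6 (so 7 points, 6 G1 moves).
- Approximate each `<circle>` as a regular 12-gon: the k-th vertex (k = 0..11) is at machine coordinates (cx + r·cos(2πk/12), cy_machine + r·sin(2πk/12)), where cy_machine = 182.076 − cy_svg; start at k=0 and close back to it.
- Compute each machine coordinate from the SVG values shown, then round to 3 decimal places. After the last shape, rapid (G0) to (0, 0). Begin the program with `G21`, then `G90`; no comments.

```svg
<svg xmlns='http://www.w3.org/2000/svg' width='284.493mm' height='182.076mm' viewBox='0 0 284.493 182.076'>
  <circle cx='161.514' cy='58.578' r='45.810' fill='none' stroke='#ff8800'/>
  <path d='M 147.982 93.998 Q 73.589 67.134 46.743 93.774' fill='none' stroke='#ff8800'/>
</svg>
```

Since the viewBox matches the mm dimensions, user units are millimetres directly. The only transform is the Y-flip y_m = 182.076 − y_svg.

Shape 1 is a circle drawn with `<circle>`. Its stroke #ff8800 means cut at S943, F759. After flipping Y the toolpath is (207.324,123.498) → (201.187,146.403) → (184.419,163.171) → (161.514,169.308) → (138.609,163.171) → (121.841,146.403) → (115.704,123.498) → (121.841,100.593) → (138.609,83.825) → (161.514,77.688) → (184.419,83.825) → (201.187,100.593) → (207.324,123.498), returning to the start.

Shape 2 is a quadratic bezier drawn with `<path>`. Its stroke #ff8800 means cut at S943, F759. After flipping Y the toolpath is (147.982,88.078) → (124.505,95.546) → (103.670,100.042) → (85.476,101.566) → (69.923,100.117) → (57.012,95.696) → (46.743,88.302).

G21
G90
G0 X207.324 Y123.498
M3 S943
G1 X201.187 Y146.403 F759
G1 X184.419 Y163.171
G1 X161.514 Y169.308
G1 X138.609 Y163.171
G1 X121.841 Y146.403
G1 X115.704 Y123.498
G1 X121.841 Y100.593
G1 X138.609 Y83.825
G1 X161.514 Y77.688
G1 X184.419 Y83.825
G1 X201.187 Y100.593
G1 X207.324 Y123.498
M5
G0 X147.982 Y88.078
M3 S943
G1 X124.505 Y95.546 F759
G1 X103.670 Y100.042
G1 X85.476 Y101.566
G1 X69.923 Y100.117
G1 X57.012 Y95.696
G1 X46.743 Y88.302
M5
G0 X0.000 Y0.000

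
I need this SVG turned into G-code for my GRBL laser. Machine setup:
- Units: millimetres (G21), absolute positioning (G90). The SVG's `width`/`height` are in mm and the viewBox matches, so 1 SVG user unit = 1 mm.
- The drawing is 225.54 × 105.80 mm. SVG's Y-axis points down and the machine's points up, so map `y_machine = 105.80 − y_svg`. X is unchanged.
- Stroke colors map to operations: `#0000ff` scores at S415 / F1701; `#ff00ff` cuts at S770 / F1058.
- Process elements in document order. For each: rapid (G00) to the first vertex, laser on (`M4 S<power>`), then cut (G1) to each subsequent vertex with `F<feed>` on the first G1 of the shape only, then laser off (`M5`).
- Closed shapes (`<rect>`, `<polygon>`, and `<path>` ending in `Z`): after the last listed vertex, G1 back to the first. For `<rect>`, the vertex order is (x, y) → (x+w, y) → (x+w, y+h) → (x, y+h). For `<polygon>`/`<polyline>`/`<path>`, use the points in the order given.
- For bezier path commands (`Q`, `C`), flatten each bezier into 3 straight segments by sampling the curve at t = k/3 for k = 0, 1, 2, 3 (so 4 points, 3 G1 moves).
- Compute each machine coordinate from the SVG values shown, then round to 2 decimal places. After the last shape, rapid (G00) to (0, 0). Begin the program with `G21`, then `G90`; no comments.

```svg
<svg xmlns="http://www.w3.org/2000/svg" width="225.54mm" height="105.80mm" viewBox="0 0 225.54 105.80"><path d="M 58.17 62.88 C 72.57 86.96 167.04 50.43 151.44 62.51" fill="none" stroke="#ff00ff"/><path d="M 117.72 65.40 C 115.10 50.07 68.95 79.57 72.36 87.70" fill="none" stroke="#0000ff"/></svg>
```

G21
G90
G00 X58.17 Y42.92
M4 S770
G1 X92.22 Y35.00 F1058
G1 X137.39 Y43.21
G1 X151.44 Y43.29
M5
G00 X117.72 Y40.40
M4 S415
G1 X104.04 Y43.24 F1701
G1 X82.02 Y30.90
G1 X72.36 Y18.10
M5
G00 X0.00 Y0.00

1 u = 1 mm; y_m = 105.80 − y.

[1] `<path>` cubic bezier, #ff00ff→cut S770 F1058: (58.17,42.92) → (92.22,35.00) → (137.39,43.21) → (151.44,43.29)

[2] `<path>` cubic bezier, #0000ff→score S415 F1701: (117.72,40.40) → (104.04,43.24) → (82.02,30.90) → (72.36,18.10)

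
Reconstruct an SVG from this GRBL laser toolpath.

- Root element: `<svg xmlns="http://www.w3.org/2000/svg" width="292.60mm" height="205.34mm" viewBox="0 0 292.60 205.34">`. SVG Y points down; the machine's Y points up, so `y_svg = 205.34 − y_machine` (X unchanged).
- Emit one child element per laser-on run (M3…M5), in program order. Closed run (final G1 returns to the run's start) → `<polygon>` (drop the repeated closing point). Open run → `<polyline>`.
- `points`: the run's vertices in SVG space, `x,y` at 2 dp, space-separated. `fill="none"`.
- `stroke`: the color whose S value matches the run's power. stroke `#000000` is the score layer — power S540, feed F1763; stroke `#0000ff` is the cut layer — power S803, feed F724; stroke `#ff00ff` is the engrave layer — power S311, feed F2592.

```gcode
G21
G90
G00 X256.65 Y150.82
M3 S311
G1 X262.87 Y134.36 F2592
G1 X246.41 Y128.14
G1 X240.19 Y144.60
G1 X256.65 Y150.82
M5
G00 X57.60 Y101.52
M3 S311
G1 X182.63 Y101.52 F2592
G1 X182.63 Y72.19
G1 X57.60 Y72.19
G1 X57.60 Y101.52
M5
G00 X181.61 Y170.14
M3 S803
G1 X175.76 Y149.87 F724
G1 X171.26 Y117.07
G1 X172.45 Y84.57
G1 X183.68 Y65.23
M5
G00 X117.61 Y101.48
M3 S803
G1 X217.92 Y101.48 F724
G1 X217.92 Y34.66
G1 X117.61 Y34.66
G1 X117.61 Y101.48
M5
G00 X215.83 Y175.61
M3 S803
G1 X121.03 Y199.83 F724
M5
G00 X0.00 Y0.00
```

Each laser-on run becomes one SVG element. Flip Y back into SVG space with y_svg = 205.34 − y_machine.

Run 1: S311 ⇒ engrave layer `#ff00ff`. The run returns to its start, so emit a `<polygon>` with points (Y-flipped): 256.65,54.52 262.87,70.98 246.41,77.20 240.19,60.74.

Run 2: S311 ⇒ engrave layer `#ff00ff`. The run returns to its start, so emit a `<polygon>` with points (Y-flipped): 57.60,103.82 182.63,103.82 182.63,133.15 57.60,133.15.

Run 3: the run's S803 means `#0000ff` (cut). The run is open, so emit a `<polyline>` with points (Y-flipped): 181.61,35.20 175.76,55.47 171.26,88.27 172.45,120.77 183.68,140.11.

Run 4: the run's S803 means `#0000ff` (cut). The run returns to its start, so emit a `<polygon>` with points (Y-flipped): 117.61,103.86 217.92,103.86 217.92,170.68 117.61,170.68.

Run 5: S803 ⇒ cut layer `#0000ff`. The run is open, so emit a `<polyline>` with points (Y-flipped): 215.83,29.73 121.03,5.51.

<svg xmlns="http://www.w3.org/2000/svg" width="292.60mm" height="205.34mm" viewBox="0 0 292.60 205.34">
  <polygon points="256.65,54.52 262.87,70.98 246.41,77.20 240.19,60.74" fill="none" stroke="#ff00ff"/>
  <polygon points="57.60,103.82 182.63,103.82 182.63,133.15 57.60,133.15" fill="none" stroke="#ff00ff"/>
  <polyline points="181.61,35.20 175.76,55.47 171.26,88.27 172.45,120.77 183.68,140.11" fill="none" stroke="#0000ff"/>
  <polygon points="117.61,103.86 217.92,103.86 217.92,170.68 117.61,170.68" fill="none" stroke="#0000ff"/>
  <polyline points="215.83,29.73 121.03,5.51" fill="none" stroke="#0000ff"/>
</svg>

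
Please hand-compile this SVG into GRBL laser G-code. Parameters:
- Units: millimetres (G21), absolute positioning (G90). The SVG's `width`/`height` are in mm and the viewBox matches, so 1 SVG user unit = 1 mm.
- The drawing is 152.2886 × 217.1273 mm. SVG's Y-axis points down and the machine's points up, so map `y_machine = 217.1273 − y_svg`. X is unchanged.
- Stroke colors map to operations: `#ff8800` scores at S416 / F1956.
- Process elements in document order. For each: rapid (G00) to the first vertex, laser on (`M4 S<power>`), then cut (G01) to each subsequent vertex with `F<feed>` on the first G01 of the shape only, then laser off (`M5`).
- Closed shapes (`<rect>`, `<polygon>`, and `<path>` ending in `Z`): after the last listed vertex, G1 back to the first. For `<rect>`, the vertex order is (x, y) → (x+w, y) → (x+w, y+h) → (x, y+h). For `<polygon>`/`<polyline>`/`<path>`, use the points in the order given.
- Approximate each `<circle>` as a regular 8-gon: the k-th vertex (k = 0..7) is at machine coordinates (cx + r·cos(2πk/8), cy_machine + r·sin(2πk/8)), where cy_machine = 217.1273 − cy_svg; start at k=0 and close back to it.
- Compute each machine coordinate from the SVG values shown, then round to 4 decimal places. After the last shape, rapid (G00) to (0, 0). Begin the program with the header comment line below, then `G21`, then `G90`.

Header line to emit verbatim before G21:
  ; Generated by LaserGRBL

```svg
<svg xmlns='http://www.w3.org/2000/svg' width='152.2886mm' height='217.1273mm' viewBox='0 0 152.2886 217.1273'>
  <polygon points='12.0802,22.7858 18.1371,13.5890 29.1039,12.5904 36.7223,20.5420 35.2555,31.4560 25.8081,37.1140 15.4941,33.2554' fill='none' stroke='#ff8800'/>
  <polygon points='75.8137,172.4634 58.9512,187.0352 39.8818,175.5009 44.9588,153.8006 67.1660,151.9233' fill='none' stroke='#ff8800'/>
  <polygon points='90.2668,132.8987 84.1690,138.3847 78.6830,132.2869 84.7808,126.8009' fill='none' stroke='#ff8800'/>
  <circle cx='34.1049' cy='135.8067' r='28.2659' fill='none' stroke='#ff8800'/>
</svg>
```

; Generated by LaserGRBL
G21
G90
G00 X12.0802 Y194.3415
M4 S416
G01 X18.1371 Y203.5383 F1956
G01 X29.1039 Y204.5369
G01 X36.7223 Y196.5853
G01 X35.2555 Y185.6713
G01 X25.8081 Y180.0133
G01 X15.4941 Y183.8719
G01 X12.0802 Y194.3415
M5
G00 X75.8137 Y44.6639
M4 S416
G01 X58.9512 Y30.0921 F1956
G01 X39.8818 Y41.6264
G01 X44.9588 Y63.3267
G01 X67.1660 Y65.2040
G01 X75.8137 Y44.6639
M5
G00 X90.2668 Y84.2286
M4 S416
G01 X84.1690 Y78.7426 F1956
G01 X78.6830 Y84.8404
G01 X84.7808 Y90.3264
G01 X90.2668 Y84.2286
M5
G00 X62.3708 Y81.3206
M4 S416
G01 X54.0919 Y101.3076 F1956
G01 X34.1049 Y109.5865
G01 X14.1179 Y101.3076
G01 X5.8390 Y81.3206
G01 X14.1179 Y61.3336
G01 X34.1049 Y53.0547
G01 X54.0919 Y61.3336
G01 X62.3708 Y81.3206
M5
G00 X0.0000 Y0.0000

1 u = 1 mm; y_m = 217.1273 − y.

[1] `<polygon>` regular polygon, #ff8800→score S416 F1956: (12.0802,194.3415) → (18.1371,203.5383) → (29.1039,204.5369) → (36.7223,196.5853) → (35.2555,185.6713) → (25.8081,180.0133) → (15.4941,183.8719) → (12.0802,194.3415) (closed)

[2] `<polygon>` regular polygon, #ff8800→score S416 F1956: (75.8137,44.6639) → (58.9512,30.0921) → (39.8818,41.6264) → (44.9588,63.3267) → (67.1660,65.2040) → (75.8137,44.6639) (closed)

[3] `<polygon>` regular polygon, #ff8800→score S416 F1956: (90.2668,84.2286) → (84.1690,78.7426) → (78.6830,84.8404) → (84.7808,90.3264) → (90.2668,84.2286) (closed)

[4] `<circle>` circle, #ff8800→score S416 F1956: (62.3708,81.3206) → (54.0919,101.3076) → (34.1049,109.5865) → (14.1179,101.3076) → (5.8390,81.3206) → (14.1179,61.3336) → (34.1049,53.0547) → (54.0919,61.3336) → (62.3708,81.3206) (closed)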